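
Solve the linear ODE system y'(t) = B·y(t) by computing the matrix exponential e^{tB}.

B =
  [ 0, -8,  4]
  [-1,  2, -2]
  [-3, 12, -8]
e^{tB} =
  [2*t*exp(-2*t) + exp(-2*t), -8*t*exp(-2*t), 4*t*exp(-2*t)]
  [-t*exp(-2*t), 4*t*exp(-2*t) + exp(-2*t), -2*t*exp(-2*t)]
  [-3*t*exp(-2*t), 12*t*exp(-2*t), -6*t*exp(-2*t) + exp(-2*t)]

Strategy: write B = P · J · P⁻¹ where J is a Jordan canonical form, so e^{tB} = P · e^{tJ} · P⁻¹, and e^{tJ} can be computed block-by-block.

B has Jordan form
J =
  [-2,  1,  0]
  [ 0, -2,  0]
  [ 0,  0, -2]
(up to reordering of blocks).

Per-block formulas:
  For a 2×2 Jordan block J_2(-2): exp(t · J_2(-2)) = e^(-2t)·(I + t·N), where N is the 2×2 nilpotent shift.
  For a 1×1 block at λ = -2: exp(t · [-2]) = [e^(-2t)].

After assembling e^{tJ} and conjugating by P, we get:

e^{tB} =
  [2*t*exp(-2*t) + exp(-2*t), -8*t*exp(-2*t), 4*t*exp(-2*t)]
  [-t*exp(-2*t), 4*t*exp(-2*t) + exp(-2*t), -2*t*exp(-2*t)]
  [-3*t*exp(-2*t), 12*t*exp(-2*t), -6*t*exp(-2*t) + exp(-2*t)]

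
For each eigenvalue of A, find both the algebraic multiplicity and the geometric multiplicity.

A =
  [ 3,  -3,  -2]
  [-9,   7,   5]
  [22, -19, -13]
λ = -1: alg = 3, geom = 1

Step 1 — factor the characteristic polynomial to read off the algebraic multiplicities:
  χ_A(x) = (x + 1)^3

Step 2 — compute geometric multiplicities via the rank-nullity identity g(λ) = n − rank(A − λI):
  rank(A − (-1)·I) = 2, so dim ker(A − (-1)·I) = n − 2 = 1

Summary:
  λ = -1: algebraic multiplicity = 3, geometric multiplicity = 1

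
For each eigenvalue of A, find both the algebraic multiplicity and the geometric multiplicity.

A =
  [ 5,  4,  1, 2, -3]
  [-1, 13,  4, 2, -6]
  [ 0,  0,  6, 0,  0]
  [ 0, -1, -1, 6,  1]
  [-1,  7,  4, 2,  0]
λ = 6: alg = 5, geom = 3

Step 1 — factor the characteristic polynomial to read off the algebraic multiplicities:
  χ_A(x) = (x - 6)^5

Step 2 — compute geometric multiplicities via the rank-nullity identity g(λ) = n − rank(A − λI):
  rank(A − (6)·I) = 2, so dim ker(A − (6)·I) = n − 2 = 3

Summary:
  λ = 6: algebraic multiplicity = 5, geometric multiplicity = 3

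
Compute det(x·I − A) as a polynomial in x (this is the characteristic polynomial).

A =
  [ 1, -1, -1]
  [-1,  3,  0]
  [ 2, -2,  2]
x^3 - 6*x^2 + 12*x - 8

Expanding det(x·I − A) (e.g. by cofactor expansion or by noting that A is similar to its Jordan form J, which has the same characteristic polynomial as A) gives
  χ_A(x) = x^3 - 6*x^2 + 12*x - 8
which factors as (x - 2)^3. The eigenvalues (with algebraic multiplicities) are λ = 2 with multiplicity 3.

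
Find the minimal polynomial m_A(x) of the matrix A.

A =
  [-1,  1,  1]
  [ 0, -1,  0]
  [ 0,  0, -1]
x^2 + 2*x + 1

The characteristic polynomial is χ_A(x) = (x + 1)^3, so the eigenvalues are known. The minimal polynomial is
  m_A(x) = Π_λ (x − λ)^{k_λ}
where k_λ is the size of the *largest* Jordan block for λ (equivalently, the smallest k with (A − λI)^k v = 0 for every generalised eigenvector v of λ).

  λ = -1: largest Jordan block has size 2, contributing (x + 1)^2

So m_A(x) = (x + 1)^2 = x^2 + 2*x + 1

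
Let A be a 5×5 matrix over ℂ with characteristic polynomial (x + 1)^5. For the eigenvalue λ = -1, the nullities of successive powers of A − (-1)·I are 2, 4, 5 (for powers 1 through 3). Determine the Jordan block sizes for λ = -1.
Block sizes for λ = -1: [3, 2]

From the dimensions of kernels of powers, the number of Jordan blocks of size at least j is d_j − d_{j−1} where d_j = dim ker(N^j) (with d_0 = 0). Computing the differences gives [2, 2, 1].
The number of blocks of size exactly k is (#blocks of size ≥ k) − (#blocks of size ≥ k + 1), so the partition is: 1 block(s) of size 2, 1 block(s) of size 3.
In nonincreasing order the block sizes are [3, 2].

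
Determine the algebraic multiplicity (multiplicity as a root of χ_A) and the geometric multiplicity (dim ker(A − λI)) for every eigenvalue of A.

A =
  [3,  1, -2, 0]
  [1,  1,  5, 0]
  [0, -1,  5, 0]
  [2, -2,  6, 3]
λ = 3: alg = 4, geom = 2

Step 1 — factor the characteristic polynomial to read off the algebraic multiplicities:
  χ_A(x) = (x - 3)^4

Step 2 — compute geometric multiplicities via the rank-nullity identity g(λ) = n − rank(A − λI):
  rank(A − (3)·I) = 2, so dim ker(A − (3)·I) = n − 2 = 2

Summary:
  λ = 3: algebraic multiplicity = 4, geometric multiplicity = 2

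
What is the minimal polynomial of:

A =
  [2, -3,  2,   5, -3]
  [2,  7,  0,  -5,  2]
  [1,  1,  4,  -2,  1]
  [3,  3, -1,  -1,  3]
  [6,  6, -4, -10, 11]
x^4 - 18*x^3 + 121*x^2 - 360*x + 400

The characteristic polynomial is χ_A(x) = (x - 5)^3*(x - 4)^2, so the eigenvalues are known. The minimal polynomial is
  m_A(x) = Π_λ (x − λ)^{k_λ}
where k_λ is the size of the *largest* Jordan block for λ (equivalently, the smallest k with (A − λI)^k v = 0 for every generalised eigenvector v of λ).

  λ = 4: largest Jordan block has size 2, contributing (x − 4)^2
  λ = 5: largest Jordan block has size 2, contributing (x − 5)^2

So m_A(x) = (x - 5)^2*(x - 4)^2 = x^4 - 18*x^3 + 121*x^2 - 360*x + 400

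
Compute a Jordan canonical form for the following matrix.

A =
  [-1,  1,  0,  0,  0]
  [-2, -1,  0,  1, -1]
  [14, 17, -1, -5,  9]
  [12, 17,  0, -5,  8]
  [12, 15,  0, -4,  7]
J_3(-1) ⊕ J_1(-1) ⊕ J_1(3)

The characteristic polynomial is
  det(x·I − A) = x^5 + x^4 - 6*x^3 - 14*x^2 - 11*x - 3 = (x - 3)*(x + 1)^4

Eigenvalues and multiplicities (the geometric multiplicity of λ is n − rank(A − λI), which equals the number of Jordan blocks for λ):
  λ = -1: algebraic multiplicity = 4, geometric multiplicity = 2
  λ = 3: algebraic multiplicity = 1, geometric multiplicity = 1

Determining the block sizes for each eigenvalue:
  λ = -1: with am = 4 and gm = 2, the partition is not yet determined (e.g. several partitions of 4 into 2 parts exist). Let N = A − (-1)·I. Computing rank(N^1) = 3, rank(N^2) = 2, rank(N^3) = 1; the number of blocks of size ≥ j is rank(N^{j−1}) − rank(N^j), giving [2, 1, 1]. So we have 1 block(s) of size 3, 1 block(s) of size 1 → block sizes [3, 1]
  λ = 3: one block (gm = 1), so the single block has size am = 1 → block sizes [1]

Assembling the blocks gives a Jordan form
J =
  [-1,  1,  0,  0, 0]
  [ 0, -1,  1,  0, 0]
  [ 0,  0, -1,  0, 0]
  [ 0,  0,  0, -1, 0]
  [ 0,  0,  0,  0, 3]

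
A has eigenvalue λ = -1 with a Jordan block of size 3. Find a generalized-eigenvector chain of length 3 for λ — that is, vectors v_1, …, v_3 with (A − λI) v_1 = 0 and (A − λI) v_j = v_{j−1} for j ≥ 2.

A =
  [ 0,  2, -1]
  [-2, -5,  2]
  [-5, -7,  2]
A Jordan chain for λ = -1 of length 3:
v_1 = (2, -4, -6)ᵀ
v_2 = (1, -2, -5)ᵀ
v_3 = (1, 0, 0)ᵀ

Let N = A − (-1)·I. We want v_3 with N^3 v_3 = 0 but N^2 v_3 ≠ 0; then v_{j-1} := N · v_j for j = 3, …, 2.

Pick v_3 = (1, 0, 0)ᵀ.
Then v_2 = N · v_3 = (1, -2, -5)ᵀ.
Then v_1 = N · v_2 = (2, -4, -6)ᵀ.

Sanity check: (A − (-1)·I) v_1 = (0, 0, 0)ᵀ = 0. ✓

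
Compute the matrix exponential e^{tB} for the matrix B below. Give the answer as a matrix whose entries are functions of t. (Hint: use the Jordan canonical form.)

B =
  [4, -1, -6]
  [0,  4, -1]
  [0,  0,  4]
e^{tB} =
  [exp(4*t), -t*exp(4*t), t^2*exp(4*t)/2 - 6*t*exp(4*t)]
  [0, exp(4*t), -t*exp(4*t)]
  [0, 0, exp(4*t)]

Strategy: write B = P · J · P⁻¹ where J is a Jordan canonical form, so e^{tB} = P · e^{tJ} · P⁻¹, and e^{tJ} can be computed block-by-block.

B has Jordan form
J =
  [4, 1, 0]
  [0, 4, 1]
  [0, 0, 4]
(up to reordering of blocks).

Per-block formulas:
  For a 3×3 Jordan block J_3(4): exp(t · J_3(4)) = e^(4t)·(I + t·N + (t^2/2)·N^2), where N is the 3×3 nilpotent shift.

After assembling e^{tJ} and conjugating by P, we get:

e^{tB} =
  [exp(4*t), -t*exp(4*t), t^2*exp(4*t)/2 - 6*t*exp(4*t)]
  [0, exp(4*t), -t*exp(4*t)]
  [0, 0, exp(4*t)]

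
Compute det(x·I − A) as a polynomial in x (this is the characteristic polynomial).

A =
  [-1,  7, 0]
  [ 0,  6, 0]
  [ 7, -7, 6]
x^3 - 11*x^2 + 24*x + 36

Expanding det(x·I − A) (e.g. by cofactor expansion or by noting that A is similar to its Jordan form J, which has the same characteristic polynomial as A) gives
  χ_A(x) = x^3 - 11*x^2 + 24*x + 36
which factors as (x - 6)^2*(x + 1). The eigenvalues (with algebraic multiplicities) are λ = -1 with multiplicity 1, λ = 6 with multiplicity 2.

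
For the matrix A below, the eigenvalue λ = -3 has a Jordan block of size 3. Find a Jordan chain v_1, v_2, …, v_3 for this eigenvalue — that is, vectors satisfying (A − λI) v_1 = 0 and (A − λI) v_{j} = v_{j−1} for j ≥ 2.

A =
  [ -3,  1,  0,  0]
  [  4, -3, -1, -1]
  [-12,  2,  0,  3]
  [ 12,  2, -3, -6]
A Jordan chain for λ = -3 of length 3:
v_1 = (4, 0, 8, 8)ᵀ
v_2 = (0, 4, -12, 12)ᵀ
v_3 = (1, 0, 0, 0)ᵀ

Let N = A − (-3)·I. We want v_3 with N^3 v_3 = 0 but N^2 v_3 ≠ 0; then v_{j-1} := N · v_j for j = 3, …, 2.

Pick v_3 = (1, 0, 0, 0)ᵀ.
Then v_2 = N · v_3 = (0, 4, -12, 12)ᵀ.
Then v_1 = N · v_2 = (4, 0, 8, 8)ᵀ.

Sanity check: (A − (-3)·I) v_1 = (0, 0, 0, 0)ᵀ = 0. ✓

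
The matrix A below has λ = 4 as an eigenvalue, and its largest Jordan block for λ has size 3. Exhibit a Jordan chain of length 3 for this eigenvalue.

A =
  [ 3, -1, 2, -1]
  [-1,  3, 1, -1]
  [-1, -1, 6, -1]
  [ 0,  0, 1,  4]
A Jordan chain for λ = 4 of length 3:
v_1 = (0, 1, 0, -1)ᵀ
v_2 = (-1, -1, -1, 0)ᵀ
v_3 = (1, 0, 0, 0)ᵀ

Let N = A − (4)·I. We want v_3 with N^3 v_3 = 0 but N^2 v_3 ≠ 0; then v_{j-1} := N · v_j for j = 3, …, 2.

Pick v_3 = (1, 0, 0, 0)ᵀ.
Then v_2 = N · v_3 = (-1, -1, -1, 0)ᵀ.
Then v_1 = N · v_2 = (0, 1, 0, -1)ᵀ.

Sanity check: (A − (4)·I) v_1 = (0, 0, 0, 0)ᵀ = 0. ✓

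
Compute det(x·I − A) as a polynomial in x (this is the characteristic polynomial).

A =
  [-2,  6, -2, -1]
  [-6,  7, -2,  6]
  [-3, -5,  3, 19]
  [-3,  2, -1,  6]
x^4 - 14*x^3 + 73*x^2 - 168*x + 144

Expanding det(x·I − A) (e.g. by cofactor expansion or by noting that A is similar to its Jordan form J, which has the same characteristic polynomial as A) gives
  χ_A(x) = x^4 - 14*x^3 + 73*x^2 - 168*x + 144
which factors as (x - 4)^2*(x - 3)^2. The eigenvalues (with algebraic multiplicities) are λ = 3 with multiplicity 2, λ = 4 with multiplicity 2.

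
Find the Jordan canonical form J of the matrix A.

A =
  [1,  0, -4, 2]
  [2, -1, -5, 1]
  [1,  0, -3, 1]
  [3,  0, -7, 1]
J_1(-1) ⊕ J_1(-1) ⊕ J_2(0)

The characteristic polynomial is
  det(x·I − A) = x^4 + 2*x^3 + x^2 = x^2*(x + 1)^2

Eigenvalues and multiplicities (the geometric multiplicity of λ is n − rank(A − λI), which equals the number of Jordan blocks for λ):
  λ = -1: algebraic multiplicity = 2, geometric multiplicity = 2
  λ = 0: algebraic multiplicity = 2, geometric multiplicity = 1

Determining the block sizes for each eigenvalue:
  λ = -1: gm = am = 2, so every block has size 1 → block sizes [1, 1]
  λ = 0: one block (gm = 1), so the single block has size am = 2 → block sizes [2]

Assembling the blocks gives a Jordan form
J =
  [-1,  0, 0, 0]
  [ 0, -1, 0, 0]
  [ 0,  0, 0, 1]
  [ 0,  0, 0, 0]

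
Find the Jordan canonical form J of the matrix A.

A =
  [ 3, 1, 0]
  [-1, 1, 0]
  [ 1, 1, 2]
J_2(2) ⊕ J_1(2)

The characteristic polynomial is
  det(x·I − A) = x^3 - 6*x^2 + 12*x - 8 = (x - 2)^3

Eigenvalues and multiplicities (the geometric multiplicity of λ is n − rank(A − λI), which equals the number of Jordan blocks for λ):
  λ = 2: algebraic multiplicity = 3, geometric multiplicity = 2

Determining the block sizes for each eigenvalue:
  λ = 2: 2 blocks summing to 3 forces exactly one block of size 2 and the rest size 1 → block sizes [2, 1]

Assembling the blocks gives a Jordan form
J =
  [2, 1, 0]
  [0, 2, 0]
  [0, 0, 2]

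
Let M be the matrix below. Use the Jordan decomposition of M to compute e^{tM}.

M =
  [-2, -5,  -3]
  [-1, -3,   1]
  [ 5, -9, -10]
e^{tM} =
  [-t^2*exp(-5*t)/2 + 3*t*exp(-5*t) + exp(-5*t), t^2*exp(-5*t) - 5*t*exp(-5*t), t^2*exp(-5*t)/2 - 3*t*exp(-5*t)]
  [-t*exp(-5*t), 2*t*exp(-5*t) + exp(-5*t), t*exp(-5*t)]
  [-t^2*exp(-5*t)/2 + 5*t*exp(-5*t), t^2*exp(-5*t) - 9*t*exp(-5*t), t^2*exp(-5*t)/2 - 5*t*exp(-5*t) + exp(-5*t)]

Strategy: write M = P · J · P⁻¹ where J is a Jordan canonical form, so e^{tM} = P · e^{tJ} · P⁻¹, and e^{tJ} can be computed block-by-block.

M has Jordan form
J =
  [-5,  1,  0]
  [ 0, -5,  1]
  [ 0,  0, -5]
(up to reordering of blocks).

Per-block formulas:
  For a 3×3 Jordan block J_3(-5): exp(t · J_3(-5)) = e^(-5t)·(I + t·N + (t^2/2)·N^2), where N is the 3×3 nilpotent shift.

After assembling e^{tJ} and conjugating by P, we get:

e^{tM} =
  [-t^2*exp(-5*t)/2 + 3*t*exp(-5*t) + exp(-5*t), t^2*exp(-5*t) - 5*t*exp(-5*t), t^2*exp(-5*t)/2 - 3*t*exp(-5*t)]
  [-t*exp(-5*t), 2*t*exp(-5*t) + exp(-5*t), t*exp(-5*t)]
  [-t^2*exp(-5*t)/2 + 5*t*exp(-5*t), t^2*exp(-5*t) - 9*t*exp(-5*t), t^2*exp(-5*t)/2 - 5*t*exp(-5*t) + exp(-5*t)]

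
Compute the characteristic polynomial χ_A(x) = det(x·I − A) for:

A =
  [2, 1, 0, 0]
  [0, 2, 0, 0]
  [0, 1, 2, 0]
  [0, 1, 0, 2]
x^4 - 8*x^3 + 24*x^2 - 32*x + 16

Expanding det(x·I − A) (e.g. by cofactor expansion or by noting that A is similar to its Jordan form J, which has the same characteristic polynomial as A) gives
  χ_A(x) = x^4 - 8*x^3 + 24*x^2 - 32*x + 16
which factors as (x - 2)^4. The eigenvalues (with algebraic multiplicities) are λ = 2 with multiplicity 4.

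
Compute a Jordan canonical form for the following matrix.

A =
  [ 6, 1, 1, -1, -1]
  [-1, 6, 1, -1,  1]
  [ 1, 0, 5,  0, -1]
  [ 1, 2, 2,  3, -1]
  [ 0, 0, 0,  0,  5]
J_3(5) ⊕ J_1(5) ⊕ J_1(5)

The characteristic polynomial is
  det(x·I − A) = x^5 - 25*x^4 + 250*x^3 - 1250*x^2 + 3125*x - 3125 = (x - 5)^5

Eigenvalues and multiplicities (the geometric multiplicity of λ is n − rank(A − λI), which equals the number of Jordan blocks for λ):
  λ = 5: algebraic multiplicity = 5, geometric multiplicity = 3

Determining the block sizes for each eigenvalue:
  λ = 5: with am = 5 and gm = 3, the partition is not yet determined (e.g. several partitions of 5 into 3 parts exist). Let N = A − (5)·I. Computing rank(N^1) = 2, rank(N^2) = 1, rank(N^3) = 0; the number of blocks of size ≥ j is rank(N^{j−1}) − rank(N^j), giving [3, 1, 1]. So we have 1 block(s) of size 3, 2 block(s) of size 1 → block sizes [3, 1, 1]

Assembling the blocks gives a Jordan form
J =
  [5, 1, 0, 0, 0]
  [0, 5, 1, 0, 0]
  [0, 0, 5, 0, 0]
  [0, 0, 0, 5, 0]
  [0, 0, 0, 0, 5]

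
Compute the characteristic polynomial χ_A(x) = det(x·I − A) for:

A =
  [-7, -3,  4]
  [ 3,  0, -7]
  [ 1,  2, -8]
x^3 + 15*x^2 + 75*x + 125

Expanding det(x·I − A) (e.g. by cofactor expansion or by noting that A is similar to its Jordan form J, which has the same characteristic polynomial as A) gives
  χ_A(x) = x^3 + 15*x^2 + 75*x + 125
which factors as (x + 5)^3. The eigenvalues (with algebraic multiplicities) are λ = -5 with multiplicity 3.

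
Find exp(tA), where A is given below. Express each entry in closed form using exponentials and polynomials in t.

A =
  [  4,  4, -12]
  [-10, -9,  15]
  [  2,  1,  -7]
e^{tA} =
  [8*t*exp(-4*t) + exp(-4*t), 4*t*exp(-4*t), -12*t*exp(-4*t)]
  [-10*t*exp(-4*t), -5*t*exp(-4*t) + exp(-4*t), 15*t*exp(-4*t)]
  [2*t*exp(-4*t), t*exp(-4*t), -3*t*exp(-4*t) + exp(-4*t)]

Strategy: write A = P · J · P⁻¹ where J is a Jordan canonical form, so e^{tA} = P · e^{tJ} · P⁻¹, and e^{tJ} can be computed block-by-block.

A has Jordan form
J =
  [-4,  1,  0]
  [ 0, -4,  0]
  [ 0,  0, -4]
(up to reordering of blocks).

Per-block formulas:
  For a 2×2 Jordan block J_2(-4): exp(t · J_2(-4)) = e^(-4t)·(I + t·N), where N is the 2×2 nilpotent shift.
  For a 1×1 block at λ = -4: exp(t · [-4]) = [e^(-4t)].

After assembling e^{tJ} and conjugating by P, we get:

e^{tA} =
  [8*t*exp(-4*t) + exp(-4*t), 4*t*exp(-4*t), -12*t*exp(-4*t)]
  [-10*t*exp(-4*t), -5*t*exp(-4*t) + exp(-4*t), 15*t*exp(-4*t)]
  [2*t*exp(-4*t), t*exp(-4*t), -3*t*exp(-4*t) + exp(-4*t)]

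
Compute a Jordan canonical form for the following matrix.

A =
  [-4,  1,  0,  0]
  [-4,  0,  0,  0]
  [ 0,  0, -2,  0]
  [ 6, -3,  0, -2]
J_2(-2) ⊕ J_1(-2) ⊕ J_1(-2)

The characteristic polynomial is
  det(x·I − A) = x^4 + 8*x^3 + 24*x^2 + 32*x + 16 = (x + 2)^4

Eigenvalues and multiplicities (the geometric multiplicity of λ is n − rank(A − λI), which equals the number of Jordan blocks for λ):
  λ = -2: algebraic multiplicity = 4, geometric multiplicity = 3

Determining the block sizes for each eigenvalue:
  λ = -2: 3 blocks summing to 4 forces exactly one block of size 2 and the rest size 1 → block sizes [2, 1, 1]

Assembling the blocks gives a Jordan form
J =
  [-2,  1,  0,  0]
  [ 0, -2,  0,  0]
  [ 0,  0, -2,  0]
  [ 0,  0,  0, -2]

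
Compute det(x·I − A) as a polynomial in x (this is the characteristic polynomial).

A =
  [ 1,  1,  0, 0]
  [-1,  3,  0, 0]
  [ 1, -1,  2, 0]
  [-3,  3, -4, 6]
x^4 - 12*x^3 + 48*x^2 - 80*x + 48

Expanding det(x·I − A) (e.g. by cofactor expansion or by noting that A is similar to its Jordan form J, which has the same characteristic polynomial as A) gives
  χ_A(x) = x^4 - 12*x^3 + 48*x^2 - 80*x + 48
which factors as (x - 6)*(x - 2)^3. The eigenvalues (with algebraic multiplicities) are λ = 2 with multiplicity 3, λ = 6 with multiplicity 1.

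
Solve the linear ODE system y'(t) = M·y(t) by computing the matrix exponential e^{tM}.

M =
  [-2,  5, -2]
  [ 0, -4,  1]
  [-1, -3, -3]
e^{tM} =
  [3*t^2*exp(-3*t)/2 + t*exp(-3*t) + exp(-3*t), 3*t^2*exp(-3*t) + 5*t*exp(-3*t), 3*t^2*exp(-3*t)/2 - 2*t*exp(-3*t)]
  [-t^2*exp(-3*t)/2, -t^2*exp(-3*t) - t*exp(-3*t) + exp(-3*t), -t^2*exp(-3*t)/2 + t*exp(-3*t)]
  [-t^2*exp(-3*t)/2 - t*exp(-3*t), -t^2*exp(-3*t) - 3*t*exp(-3*t), -t^2*exp(-3*t)/2 + exp(-3*t)]

Strategy: write M = P · J · P⁻¹ where J is a Jordan canonical form, so e^{tM} = P · e^{tJ} · P⁻¹, and e^{tJ} can be computed block-by-block.

M has Jordan form
J =
  [-3,  1,  0]
  [ 0, -3,  1]
  [ 0,  0, -3]
(up to reordering of blocks).

Per-block formulas:
  For a 3×3 Jordan block J_3(-3): exp(t · J_3(-3)) = e^(-3t)·(I + t·N + (t^2/2)·N^2), where N is the 3×3 nilpotent shift.

After assembling e^{tJ} and conjugating by P, we get:

e^{tM} =
  [3*t^2*exp(-3*t)/2 + t*exp(-3*t) + exp(-3*t), 3*t^2*exp(-3*t) + 5*t*exp(-3*t), 3*t^2*exp(-3*t)/2 - 2*t*exp(-3*t)]
  [-t^2*exp(-3*t)/2, -t^2*exp(-3*t) - t*exp(-3*t) + exp(-3*t), -t^2*exp(-3*t)/2 + t*exp(-3*t)]
  [-t^2*exp(-3*t)/2 - t*exp(-3*t), -t^2*exp(-3*t) - 3*t*exp(-3*t), -t^2*exp(-3*t)/2 + exp(-3*t)]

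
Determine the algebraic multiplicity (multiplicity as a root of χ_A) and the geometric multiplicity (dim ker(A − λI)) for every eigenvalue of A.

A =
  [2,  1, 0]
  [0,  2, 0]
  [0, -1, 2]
λ = 2: alg = 3, geom = 2

Step 1 — factor the characteristic polynomial to read off the algebraic multiplicities:
  χ_A(x) = (x - 2)^3

Step 2 — compute geometric multiplicities via the rank-nullity identity g(λ) = n − rank(A − λI):
  rank(A − (2)·I) = 1, so dim ker(A − (2)·I) = n − 1 = 2

Summary:
  λ = 2: algebraic multiplicity = 3, geometric multiplicity = 2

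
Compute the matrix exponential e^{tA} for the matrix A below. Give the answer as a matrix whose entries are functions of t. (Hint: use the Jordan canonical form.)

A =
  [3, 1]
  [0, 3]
e^{tA} =
  [exp(3*t), t*exp(3*t)]
  [0, exp(3*t)]

Strategy: write A = P · J · P⁻¹ where J is a Jordan canonical form, so e^{tA} = P · e^{tJ} · P⁻¹, and e^{tJ} can be computed block-by-block.

A has Jordan form
J =
  [3, 1]
  [0, 3]
(up to reordering of blocks).

Per-block formulas:
  For a 2×2 Jordan block J_2(3): exp(t · J_2(3)) = e^(3t)·(I + t·N), where N is the 2×2 nilpotent shift.

After assembling e^{tJ} and conjugating by P, we get:

e^{tA} =
  [exp(3*t), t*exp(3*t)]
  [0, exp(3*t)]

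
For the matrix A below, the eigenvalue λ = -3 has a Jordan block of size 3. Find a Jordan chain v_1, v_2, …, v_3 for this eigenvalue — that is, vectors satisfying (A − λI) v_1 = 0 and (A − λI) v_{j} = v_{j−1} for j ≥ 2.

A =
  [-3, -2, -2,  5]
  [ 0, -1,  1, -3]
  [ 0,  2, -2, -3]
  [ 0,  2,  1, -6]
A Jordan chain for λ = -3 of length 3:
v_1 = (2, 0, 0, 0)ᵀ
v_2 = (-2, 2, 2, 2)ᵀ
v_3 = (0, 1, 0, 0)ᵀ

Let N = A − (-3)·I. We want v_3 with N^3 v_3 = 0 but N^2 v_3 ≠ 0; then v_{j-1} := N · v_j for j = 3, …, 2.

Pick v_3 = (0, 1, 0, 0)ᵀ.
Then v_2 = N · v_3 = (-2, 2, 2, 2)ᵀ.
Then v_1 = N · v_2 = (2, 0, 0, 0)ᵀ.

Sanity check: (A − (-3)·I) v_1 = (0, 0, 0, 0)ᵀ = 0. ✓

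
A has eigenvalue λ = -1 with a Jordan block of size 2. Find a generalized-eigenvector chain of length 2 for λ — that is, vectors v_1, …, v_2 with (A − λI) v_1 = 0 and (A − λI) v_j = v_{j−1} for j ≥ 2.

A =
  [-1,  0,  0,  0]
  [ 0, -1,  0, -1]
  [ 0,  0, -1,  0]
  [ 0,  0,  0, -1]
A Jordan chain for λ = -1 of length 2:
v_1 = (0, -1, 0, 0)ᵀ
v_2 = (0, 0, 0, 1)ᵀ

Let N = A − (-1)·I. We want v_2 with N^2 v_2 = 0 but N^1 v_2 ≠ 0; then v_{j-1} := N · v_j for j = 2, …, 2.

Pick v_2 = (0, 0, 0, 1)ᵀ.
Then v_1 = N · v_2 = (0, -1, 0, 0)ᵀ.

Sanity check: (A − (-1)·I) v_1 = (0, 0, 0, 0)ᵀ = 0. ✓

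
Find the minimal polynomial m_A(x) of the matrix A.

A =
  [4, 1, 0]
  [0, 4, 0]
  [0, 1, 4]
x^2 - 8*x + 16

The characteristic polynomial is χ_A(x) = (x - 4)^3, so the eigenvalues are known. The minimal polynomial is
  m_A(x) = Π_λ (x − λ)^{k_λ}
where k_λ is the size of the *largest* Jordan block for λ (equivalently, the smallest k with (A − λI)^k v = 0 for every generalised eigenvector v of λ).

  λ = 4: largest Jordan block has size 2, contributing (x − 4)^2

So m_A(x) = (x - 4)^2 = x^2 - 8*x + 16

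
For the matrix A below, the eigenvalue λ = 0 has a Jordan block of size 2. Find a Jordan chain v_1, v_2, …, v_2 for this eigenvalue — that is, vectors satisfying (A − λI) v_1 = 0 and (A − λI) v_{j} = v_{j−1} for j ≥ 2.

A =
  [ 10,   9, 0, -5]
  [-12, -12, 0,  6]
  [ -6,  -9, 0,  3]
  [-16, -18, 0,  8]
A Jordan chain for λ = 0 of length 2:
v_1 = (1, 0, 3, 2)ᵀ
v_2 = (1, -1, 0, 0)ᵀ

Let N = A − (0)·I. We want v_2 with N^2 v_2 = 0 but N^1 v_2 ≠ 0; then v_{j-1} := N · v_j for j = 2, …, 2.

Pick v_2 = (1, -1, 0, 0)ᵀ.
Then v_1 = N · v_2 = (1, 0, 3, 2)ᵀ.

Sanity check: (A − (0)·I) v_1 = (0, 0, 0, 0)ᵀ = 0. ✓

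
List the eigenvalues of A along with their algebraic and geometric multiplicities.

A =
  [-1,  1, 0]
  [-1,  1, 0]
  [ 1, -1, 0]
λ = 0: alg = 3, geom = 2

Step 1 — factor the characteristic polynomial to read off the algebraic multiplicities:
  χ_A(x) = x^3

Step 2 — compute geometric multiplicities via the rank-nullity identity g(λ) = n − rank(A − λI):
  rank(A − (0)·I) = 1, so dim ker(A − (0)·I) = n − 1 = 2

Summary:
  λ = 0: algebraic multiplicity = 3, geometric multiplicity = 2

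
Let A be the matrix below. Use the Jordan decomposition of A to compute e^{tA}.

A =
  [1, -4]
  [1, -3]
e^{tA} =
  [2*t*exp(-t) + exp(-t), -4*t*exp(-t)]
  [t*exp(-t), -2*t*exp(-t) + exp(-t)]

Strategy: write A = P · J · P⁻¹ where J is a Jordan canonical form, so e^{tA} = P · e^{tJ} · P⁻¹, and e^{tJ} can be computed block-by-block.

A has Jordan form
J =
  [-1,  1]
  [ 0, -1]
(up to reordering of blocks).

Per-block formulas:
  For a 2×2 Jordan block J_2(-1): exp(t · J_2(-1)) = e^(-1t)·(I + t·N), where N is the 2×2 nilpotent shift.

After assembling e^{tJ} and conjugating by P, we get:

e^{tA} =
  [2*t*exp(-t) + exp(-t), -4*t*exp(-t)]
  [t*exp(-t), -2*t*exp(-t) + exp(-t)]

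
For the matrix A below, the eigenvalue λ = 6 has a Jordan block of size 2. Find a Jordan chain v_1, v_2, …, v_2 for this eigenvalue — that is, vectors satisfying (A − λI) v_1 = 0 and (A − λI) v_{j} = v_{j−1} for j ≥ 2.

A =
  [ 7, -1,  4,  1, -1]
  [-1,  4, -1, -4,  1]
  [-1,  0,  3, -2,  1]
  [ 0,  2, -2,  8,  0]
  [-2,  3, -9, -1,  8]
A Jordan chain for λ = 6 of length 2:
v_1 = (1, -1, -1, 0, -2)ᵀ
v_2 = (1, 0, 0, 0, 0)ᵀ

Let N = A − (6)·I. We want v_2 with N^2 v_2 = 0 but N^1 v_2 ≠ 0; then v_{j-1} := N · v_j for j = 2, …, 2.

Pick v_2 = (1, 0, 0, 0, 0)ᵀ.
Then v_1 = N · v_2 = (1, -1, -1, 0, -2)ᵀ.

Sanity check: (A − (6)·I) v_1 = (0, 0, 0, 0, 0)ᵀ = 0. ✓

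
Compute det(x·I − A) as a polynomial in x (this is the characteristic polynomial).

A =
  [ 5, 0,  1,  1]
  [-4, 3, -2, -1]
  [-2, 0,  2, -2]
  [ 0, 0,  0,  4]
x^4 - 14*x^3 + 73*x^2 - 168*x + 144

Expanding det(x·I − A) (e.g. by cofactor expansion or by noting that A is similar to its Jordan form J, which has the same characteristic polynomial as A) gives
  χ_A(x) = x^4 - 14*x^3 + 73*x^2 - 168*x + 144
which factors as (x - 4)^2*(x - 3)^2. The eigenvalues (with algebraic multiplicities) are λ = 3 with multiplicity 2, λ = 4 with multiplicity 2.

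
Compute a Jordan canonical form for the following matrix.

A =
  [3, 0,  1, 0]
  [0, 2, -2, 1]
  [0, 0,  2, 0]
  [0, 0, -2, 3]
J_1(2) ⊕ J_1(2) ⊕ J_1(3) ⊕ J_1(3)

The characteristic polynomial is
  det(x·I − A) = x^4 - 10*x^3 + 37*x^2 - 60*x + 36 = (x - 3)^2*(x - 2)^2

Eigenvalues and multiplicities (the geometric multiplicity of λ is n − rank(A − λI), which equals the number of Jordan blocks for λ):
  λ = 2: algebraic multiplicity = 2, geometric multiplicity = 2
  λ = 3: algebraic multiplicity = 2, geometric multiplicity = 2

Determining the block sizes for each eigenvalue:
  λ = 2: gm = am = 2, so every block has size 1 → block sizes [1, 1]
  λ = 3: gm = am = 2, so every block has size 1 → block sizes [1, 1]

Assembling the blocks gives a Jordan form
J =
  [2, 0, 0, 0]
  [0, 2, 0, 0]
  [0, 0, 3, 0]
  [0, 0, 0, 3]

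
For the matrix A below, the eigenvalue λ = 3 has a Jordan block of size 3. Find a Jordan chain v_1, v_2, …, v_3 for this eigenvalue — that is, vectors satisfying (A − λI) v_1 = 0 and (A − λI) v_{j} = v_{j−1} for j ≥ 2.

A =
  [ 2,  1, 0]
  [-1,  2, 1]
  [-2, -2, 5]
A Jordan chain for λ = 3 of length 3:
v_1 = (-2, -2, -4)ᵀ
v_2 = (1, -1, -2)ᵀ
v_3 = (0, 1, 0)ᵀ

Let N = A − (3)·I. We want v_3 with N^3 v_3 = 0 but N^2 v_3 ≠ 0; then v_{j-1} := N · v_j for j = 3, …, 2.

Pick v_3 = (0, 1, 0)ᵀ.
Then v_2 = N · v_3 = (1, -1, -2)ᵀ.
Then v_1 = N · v_2 = (-2, -2, -4)ᵀ.

Sanity check: (A − (3)·I) v_1 = (0, 0, 0)ᵀ = 0. ✓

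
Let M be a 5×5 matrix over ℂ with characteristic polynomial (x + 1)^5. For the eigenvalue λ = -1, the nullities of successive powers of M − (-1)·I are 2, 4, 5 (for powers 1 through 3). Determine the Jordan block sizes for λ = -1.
Block sizes for λ = -1: [3, 2]

From the dimensions of kernels of powers, the number of Jordan blocks of size at least j is d_j − d_{j−1} where d_j = dim ker(N^j) (with d_0 = 0). Computing the differences gives [2, 2, 1].
The number of blocks of size exactly k is (#blocks of size ≥ k) − (#blocks of size ≥ k + 1), so the partition is: 1 block(s) of size 2, 1 block(s) of size 3.
In nonincreasing order the block sizes are [3, 2].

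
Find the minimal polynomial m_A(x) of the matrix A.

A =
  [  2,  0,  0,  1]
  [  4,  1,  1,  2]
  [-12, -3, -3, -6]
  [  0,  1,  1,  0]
x^3

The characteristic polynomial is χ_A(x) = x^4, so the eigenvalues are known. The minimal polynomial is
  m_A(x) = Π_λ (x − λ)^{k_λ}
where k_λ is the size of the *largest* Jordan block for λ (equivalently, the smallest k with (A − λI)^k v = 0 for every generalised eigenvector v of λ).

  λ = 0: largest Jordan block has size 3, contributing (x − 0)^3

So m_A(x) = x^3 = x^3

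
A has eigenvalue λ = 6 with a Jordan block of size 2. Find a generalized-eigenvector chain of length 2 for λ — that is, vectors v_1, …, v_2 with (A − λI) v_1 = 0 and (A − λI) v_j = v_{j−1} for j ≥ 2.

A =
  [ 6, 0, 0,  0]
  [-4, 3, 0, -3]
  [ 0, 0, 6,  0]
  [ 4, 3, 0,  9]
A Jordan chain for λ = 6 of length 2:
v_1 = (0, -4, 0, 4)ᵀ
v_2 = (1, 0, 0, 0)ᵀ

Let N = A − (6)·I. We want v_2 with N^2 v_2 = 0 but N^1 v_2 ≠ 0; then v_{j-1} := N · v_j for j = 2, …, 2.

Pick v_2 = (1, 0, 0, 0)ᵀ.
Then v_1 = N · v_2 = (0, -4, 0, 4)ᵀ.

Sanity check: (A − (6)·I) v_1 = (0, 0, 0, 0)ᵀ = 0. ✓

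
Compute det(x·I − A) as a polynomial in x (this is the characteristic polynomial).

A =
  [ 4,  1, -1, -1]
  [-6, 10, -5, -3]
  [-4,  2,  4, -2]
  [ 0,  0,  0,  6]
x^4 - 24*x^3 + 216*x^2 - 864*x + 1296

Expanding det(x·I − A) (e.g. by cofactor expansion or by noting that A is similar to its Jordan form J, which has the same characteristic polynomial as A) gives
  χ_A(x) = x^4 - 24*x^3 + 216*x^2 - 864*x + 1296
which factors as (x - 6)^4. The eigenvalues (with algebraic multiplicities) are λ = 6 with multiplicity 4.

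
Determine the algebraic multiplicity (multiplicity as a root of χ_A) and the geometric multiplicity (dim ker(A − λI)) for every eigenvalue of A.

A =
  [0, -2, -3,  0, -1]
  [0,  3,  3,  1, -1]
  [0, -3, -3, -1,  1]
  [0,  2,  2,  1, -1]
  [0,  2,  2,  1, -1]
λ = 0: alg = 5, geom = 2

Step 1 — factor the characteristic polynomial to read off the algebraic multiplicities:
  χ_A(x) = x^5

Step 2 — compute geometric multiplicities via the rank-nullity identity g(λ) = n − rank(A − λI):
  rank(A − (0)·I) = 3, so dim ker(A − (0)·I) = n − 3 = 2

Summary:
  λ = 0: algebraic multiplicity = 5, geometric multiplicity = 2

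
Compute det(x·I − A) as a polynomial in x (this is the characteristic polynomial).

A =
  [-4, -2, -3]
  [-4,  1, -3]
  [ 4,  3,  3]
x^3

Expanding det(x·I − A) (e.g. by cofactor expansion or by noting that A is similar to its Jordan form J, which has the same characteristic polynomial as A) gives
  χ_A(x) = x^3
which factors as x^3. The eigenvalues (with algebraic multiplicities) are λ = 0 with multiplicity 3.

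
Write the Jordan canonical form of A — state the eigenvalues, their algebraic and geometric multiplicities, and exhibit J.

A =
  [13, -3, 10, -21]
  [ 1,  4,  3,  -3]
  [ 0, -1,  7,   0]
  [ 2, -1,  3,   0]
J_3(6) ⊕ J_1(6)

The characteristic polynomial is
  det(x·I − A) = x^4 - 24*x^3 + 216*x^2 - 864*x + 1296 = (x - 6)^4

Eigenvalues and multiplicities (the geometric multiplicity of λ is n − rank(A − λI), which equals the number of Jordan blocks for λ):
  λ = 6: algebraic multiplicity = 4, geometric multiplicity = 2

Determining the block sizes for each eigenvalue:
  λ = 6: with am = 4 and gm = 2, the partition is not yet determined (e.g. several partitions of 4 into 2 parts exist). Let N = A − (6)·I. Computing rank(N^1) = 2, rank(N^2) = 1, rank(N^3) = 0; the number of blocks of size ≥ j is rank(N^{j−1}) − rank(N^j), giving [2, 1, 1]. So we have 1 block(s) of size 3, 1 block(s) of size 1 → block sizes [3, 1]

Assembling the blocks gives a Jordan form
J =
  [6, 1, 0, 0]
  [0, 6, 1, 0]
  [0, 0, 6, 0]
  [0, 0, 0, 6]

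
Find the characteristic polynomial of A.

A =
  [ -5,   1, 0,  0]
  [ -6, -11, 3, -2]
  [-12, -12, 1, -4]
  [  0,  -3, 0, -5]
x^4 + 20*x^3 + 150*x^2 + 500*x + 625

Expanding det(x·I − A) (e.g. by cofactor expansion or by noting that A is similar to its Jordan form J, which has the same characteristic polynomial as A) gives
  χ_A(x) = x^4 + 20*x^3 + 150*x^2 + 500*x + 625
which factors as (x + 5)^4. The eigenvalues (with algebraic multiplicities) are λ = -5 with multiplicity 4.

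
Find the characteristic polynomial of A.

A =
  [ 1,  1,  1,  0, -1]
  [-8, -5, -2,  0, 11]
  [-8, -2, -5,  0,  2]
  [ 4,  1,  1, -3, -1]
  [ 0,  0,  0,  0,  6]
x^5 + 6*x^4 - 18*x^3 - 216*x^2 - 567*x - 486

Expanding det(x·I − A) (e.g. by cofactor expansion or by noting that A is similar to its Jordan form J, which has the same characteristic polynomial as A) gives
  χ_A(x) = x^5 + 6*x^4 - 18*x^3 - 216*x^2 - 567*x - 486
which factors as (x - 6)*(x + 3)^4. The eigenvalues (with algebraic multiplicities) are λ = -3 with multiplicity 4, λ = 6 with multiplicity 1.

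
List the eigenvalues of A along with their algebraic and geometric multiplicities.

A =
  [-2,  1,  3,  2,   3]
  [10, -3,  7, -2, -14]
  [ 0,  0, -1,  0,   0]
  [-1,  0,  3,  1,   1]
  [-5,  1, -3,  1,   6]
λ = -1: alg = 3, geom = 1; λ = 2: alg = 2, geom = 1

Step 1 — factor the characteristic polynomial to read off the algebraic multiplicities:
  χ_A(x) = (x - 2)^2*(x + 1)^3

Step 2 — compute geometric multiplicities via the rank-nullity identity g(λ) = n − rank(A − λI):
  rank(A − (-1)·I) = 4, so dim ker(A − (-1)·I) = n − 4 = 1
  rank(A − (2)·I) = 4, so dim ker(A − (2)·I) = n − 4 = 1

Summary:
  λ = -1: algebraic multiplicity = 3, geometric multiplicity = 1
  λ = 2: algebraic multiplicity = 2, geometric multiplicity = 1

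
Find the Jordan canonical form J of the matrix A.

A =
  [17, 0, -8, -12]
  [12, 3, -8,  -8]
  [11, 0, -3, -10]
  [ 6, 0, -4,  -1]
J_1(3) ⊕ J_1(3) ⊕ J_2(5)

The characteristic polynomial is
  det(x·I − A) = x^4 - 16*x^3 + 94*x^2 - 240*x + 225 = (x - 5)^2*(x - 3)^2

Eigenvalues and multiplicities (the geometric multiplicity of λ is n − rank(A − λI), which equals the number of Jordan blocks for λ):
  λ = 3: algebraic multiplicity = 2, geometric multiplicity = 2
  λ = 5: algebraic multiplicity = 2, geometric multiplicity = 1

Determining the block sizes for each eigenvalue:
  λ = 3: gm = am = 2, so every block has size 1 → block sizes [1, 1]
  λ = 5: one block (gm = 1), so the single block has size am = 2 → block sizes [2]

Assembling the blocks gives a Jordan form
J =
  [3, 0, 0, 0]
  [0, 3, 0, 0]
  [0, 0, 5, 1]
  [0, 0, 0, 5]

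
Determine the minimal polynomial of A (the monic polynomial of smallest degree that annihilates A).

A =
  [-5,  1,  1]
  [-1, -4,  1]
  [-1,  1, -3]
x^3 + 12*x^2 + 48*x + 64

The characteristic polynomial is χ_A(x) = (x + 4)^3, so the eigenvalues are known. The minimal polynomial is
  m_A(x) = Π_λ (x − λ)^{k_λ}
where k_λ is the size of the *largest* Jordan block for λ (equivalently, the smallest k with (A − λI)^k v = 0 for every generalised eigenvector v of λ).

  λ = -4: largest Jordan block has size 3, contributing (x + 4)^3

So m_A(x) = (x + 4)^3 = x^3 + 12*x^2 + 48*x + 64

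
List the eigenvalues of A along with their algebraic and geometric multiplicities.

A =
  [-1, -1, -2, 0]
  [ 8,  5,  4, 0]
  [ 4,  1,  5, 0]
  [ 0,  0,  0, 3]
λ = 3: alg = 4, geom = 3

Step 1 — factor the characteristic polynomial to read off the algebraic multiplicities:
  χ_A(x) = (x - 3)^4

Step 2 — compute geometric multiplicities via the rank-nullity identity g(λ) = n − rank(A − λI):
  rank(A − (3)·I) = 1, so dim ker(A − (3)·I) = n − 1 = 3

Summary:
  λ = 3: algebraic multiplicity = 4, geometric multiplicity = 3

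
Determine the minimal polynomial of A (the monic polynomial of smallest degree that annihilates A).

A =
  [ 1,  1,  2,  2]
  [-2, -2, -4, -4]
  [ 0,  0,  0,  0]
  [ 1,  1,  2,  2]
x^2 - x

The characteristic polynomial is χ_A(x) = x^3*(x - 1), so the eigenvalues are known. The minimal polynomial is
  m_A(x) = Π_λ (x − λ)^{k_λ}
where k_λ is the size of the *largest* Jordan block for λ (equivalently, the smallest k with (A − λI)^k v = 0 for every generalised eigenvector v of λ).

  λ = 0: largest Jordan block has size 1, contributing (x − 0)
  λ = 1: largest Jordan block has size 1, contributing (x − 1)

So m_A(x) = x*(x - 1) = x^2 - x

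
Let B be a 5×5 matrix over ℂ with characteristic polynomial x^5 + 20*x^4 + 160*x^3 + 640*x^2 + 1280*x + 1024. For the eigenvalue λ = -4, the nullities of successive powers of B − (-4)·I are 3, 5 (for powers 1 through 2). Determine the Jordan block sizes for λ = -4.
Block sizes for λ = -4: [2, 2, 1]

From the dimensions of kernels of powers, the number of Jordan blocks of size at least j is d_j − d_{j−1} where d_j = dim ker(N^j) (with d_0 = 0). Computing the differences gives [3, 2].
The number of blocks of size exactly k is (#blocks of size ≥ k) − (#blocks of size ≥ k + 1), so the partition is: 1 block(s) of size 1, 2 block(s) of size 2.
In nonincreasing order the block sizes are [2, 2, 1].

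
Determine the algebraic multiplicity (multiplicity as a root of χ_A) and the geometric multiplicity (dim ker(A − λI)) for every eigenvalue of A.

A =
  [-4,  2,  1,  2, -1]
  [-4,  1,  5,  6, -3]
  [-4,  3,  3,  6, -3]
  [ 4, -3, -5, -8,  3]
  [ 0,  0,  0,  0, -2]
λ = -2: alg = 5, geom = 3

Step 1 — factor the characteristic polynomial to read off the algebraic multiplicities:
  χ_A(x) = (x + 2)^5

Step 2 — compute geometric multiplicities via the rank-nullity identity g(λ) = n − rank(A − λI):
  rank(A − (-2)·I) = 2, so dim ker(A − (-2)·I) = n − 2 = 3

Summary:
  λ = -2: algebraic multiplicity = 5, geometric multiplicity = 3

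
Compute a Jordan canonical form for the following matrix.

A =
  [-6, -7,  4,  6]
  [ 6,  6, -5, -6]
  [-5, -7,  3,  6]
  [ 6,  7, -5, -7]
J_3(-1) ⊕ J_1(-1)

The characteristic polynomial is
  det(x·I − A) = x^4 + 4*x^3 + 6*x^2 + 4*x + 1 = (x + 1)^4

Eigenvalues and multiplicities (the geometric multiplicity of λ is n − rank(A − λI), which equals the number of Jordan blocks for λ):
  λ = -1: algebraic multiplicity = 4, geometric multiplicity = 2

Determining the block sizes for each eigenvalue:
  λ = -1: with am = 4 and gm = 2, the partition is not yet determined (e.g. several partitions of 4 into 2 parts exist). Let N = A − (-1)·I. Computing rank(N^1) = 2, rank(N^2) = 1, rank(N^3) = 0; the number of blocks of size ≥ j is rank(N^{j−1}) − rank(N^j), giving [2, 1, 1]. So we have 1 block(s) of size 3, 1 block(s) of size 1 → block sizes [3, 1]

Assembling the blocks gives a Jordan form
J =
  [-1,  1,  0,  0]
  [ 0, -1,  1,  0]
  [ 0,  0, -1,  0]
  [ 0,  0,  0, -1]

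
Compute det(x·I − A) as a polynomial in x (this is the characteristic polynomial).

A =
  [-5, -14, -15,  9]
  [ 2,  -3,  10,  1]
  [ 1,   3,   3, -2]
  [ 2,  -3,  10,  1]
x^4 + 4*x^3 + 4*x^2

Expanding det(x·I − A) (e.g. by cofactor expansion or by noting that A is similar to its Jordan form J, which has the same characteristic polynomial as A) gives
  χ_A(x) = x^4 + 4*x^3 + 4*x^2
which factors as x^2*(x + 2)^2. The eigenvalues (with algebraic multiplicities) are λ = -2 with multiplicity 2, λ = 0 with multiplicity 2.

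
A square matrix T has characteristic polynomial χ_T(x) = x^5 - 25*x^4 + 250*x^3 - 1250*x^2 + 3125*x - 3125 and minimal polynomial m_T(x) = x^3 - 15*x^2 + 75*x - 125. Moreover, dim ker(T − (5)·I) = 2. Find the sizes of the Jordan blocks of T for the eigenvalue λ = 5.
Block sizes for λ = 5: [3, 2]

Step 1 — from the characteristic polynomial, algebraic multiplicity of λ = 5 is 5. From dim ker(T − (5)·I) = 2, there are exactly 2 Jordan blocks for λ = 5.
Step 2 — from the minimal polynomial, the factor (x − 5)^3 tells us the largest block for λ = 5 has size 3.
Step 3 — with total size 5, 2 blocks, and largest block 3, the block sizes (in nonincreasing order) are [3, 2].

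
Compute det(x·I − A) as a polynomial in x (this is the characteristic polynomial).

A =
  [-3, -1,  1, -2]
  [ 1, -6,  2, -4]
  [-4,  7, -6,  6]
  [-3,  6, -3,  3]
x^4 + 12*x^3 + 54*x^2 + 108*x + 81

Expanding det(x·I − A) (e.g. by cofactor expansion or by noting that A is similar to its Jordan form J, which has the same characteristic polynomial as A) gives
  χ_A(x) = x^4 + 12*x^3 + 54*x^2 + 108*x + 81
which factors as (x + 3)^4. The eigenvalues (with algebraic multiplicities) are λ = -3 with multiplicity 4.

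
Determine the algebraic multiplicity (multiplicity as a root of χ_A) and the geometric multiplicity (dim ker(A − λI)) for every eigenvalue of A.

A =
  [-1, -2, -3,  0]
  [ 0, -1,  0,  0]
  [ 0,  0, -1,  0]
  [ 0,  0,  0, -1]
λ = -1: alg = 4, geom = 3

Step 1 — factor the characteristic polynomial to read off the algebraic multiplicities:
  χ_A(x) = (x + 1)^4

Step 2 — compute geometric multiplicities via the rank-nullity identity g(λ) = n − rank(A − λI):
  rank(A − (-1)·I) = 1, so dim ker(A − (-1)·I) = n − 1 = 3

Summary:
  λ = -1: algebraic multiplicity = 4, geometric multiplicity = 3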